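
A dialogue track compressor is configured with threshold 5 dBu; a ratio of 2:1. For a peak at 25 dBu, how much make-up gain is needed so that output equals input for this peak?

10 dB

Overshoot 20 dB → 20/2 = 10 dB after compression, so the compressed level is 5 + 10 = 15 dBu.
Make-up = target − compressed = 25 − 15 = 10 dB.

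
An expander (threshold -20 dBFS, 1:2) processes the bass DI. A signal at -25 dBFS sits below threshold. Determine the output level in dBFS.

Below threshold, a 1:2 expander applies gain = (2−1)×(T − x) of attenuation.
(2−1) × 5 = 5 dB, so output = -25 − 5 = -30 dBFS.

-30 dBFS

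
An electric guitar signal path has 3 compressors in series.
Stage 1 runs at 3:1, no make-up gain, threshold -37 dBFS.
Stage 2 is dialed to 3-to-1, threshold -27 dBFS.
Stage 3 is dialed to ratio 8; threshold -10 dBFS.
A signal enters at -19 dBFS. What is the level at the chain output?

-31 dBFS

Stage 1: -19 dBFS is 18 dB over -37 dBFS; at 3:1 that becomes 6 dB over, giving -31 dBFS.
Stage 2: -31 dBFS is at or below the -27 dBFS threshold — no compression; output -31 dBFS.
Stage 3: -31 dBFS ≤ -10 dBFS, so stage 3 doesn't engage; output -31 dBFS.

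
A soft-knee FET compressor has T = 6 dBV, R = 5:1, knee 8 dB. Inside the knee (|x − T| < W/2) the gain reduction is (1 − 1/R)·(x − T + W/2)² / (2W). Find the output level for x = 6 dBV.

5.2 dBV

x − T + W/2 = 6 − 6 + 4 = 4.
GR = (1 − 1/5) × 4² / 16 = 0.8 × 16 / 16 = 0.8 dB.
Output = 6 − 0.8 = 5.2 dBV.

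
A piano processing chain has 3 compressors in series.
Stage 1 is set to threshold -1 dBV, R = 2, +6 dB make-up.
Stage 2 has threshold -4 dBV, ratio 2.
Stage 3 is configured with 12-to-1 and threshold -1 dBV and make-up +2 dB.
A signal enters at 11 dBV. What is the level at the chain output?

1.375 dBV

Stage 1: 11 dBV is 12 dB over -1 dBV; at 2:1 that becomes 6 dB over, giving 5 dBV; +6 dB make-up → 11 dBV.
Stage 2: 15 dB above -4 dBV, reduced 2:1 to 7.5 dB above → 3.5 dBV.
Stage 3: 4.5 dB above -1 dBV, reduced 12:1 to 0.375 dB above → -0.625 dBV; +2 dB make-up → 1.375 dBV.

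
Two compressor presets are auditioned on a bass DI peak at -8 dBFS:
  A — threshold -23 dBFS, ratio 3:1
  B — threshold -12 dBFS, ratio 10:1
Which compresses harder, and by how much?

A: GR = 15 − 15/3 = 10 dB.
B: GR = 4 − 4/10 = 3.6 dB.
Difference: 6.4 dB in favour of A.

A, by 6.4 dB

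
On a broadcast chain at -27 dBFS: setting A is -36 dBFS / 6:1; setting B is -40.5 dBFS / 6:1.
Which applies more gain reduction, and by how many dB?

A: GR = 9 − 9/6 = 7.5 dB.
B: GR = 13.5 − 13.5/6 = 11.25 dB.
Difference: 3.75 dB in favour of B.

B, by 3.75 dB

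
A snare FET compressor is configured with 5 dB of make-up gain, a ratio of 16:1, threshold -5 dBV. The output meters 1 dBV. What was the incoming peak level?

11 dBV

Remove make-up: 1 − 5 = -4 dBV.
The compressed level sits -4 − (-5) = 1 dB over threshold.
Undo the ratio: input overshoot = 1 × 16 = 16 dB, giving input = 11 dBV.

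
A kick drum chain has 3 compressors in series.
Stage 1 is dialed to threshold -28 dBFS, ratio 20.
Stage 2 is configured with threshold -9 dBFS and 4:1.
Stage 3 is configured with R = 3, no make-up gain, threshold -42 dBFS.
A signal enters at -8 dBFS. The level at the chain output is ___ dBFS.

-37 dBFS

Stage 1: -8 dBFS is 20 dB over -28 dBFS; at 20:1 that becomes 1 dB over, giving -27 dBFS.
Stage 2: below threshold (-27 ≤ -9); passes unchanged; output -27 dBFS.
Stage 3: -27 dBFS is 15 dB over -42 dBFS; at 3:1 that becomes 5 dB over, giving -37 dBFS.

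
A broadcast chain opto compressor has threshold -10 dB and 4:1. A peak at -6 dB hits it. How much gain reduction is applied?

3 dB

-6 dB exceeds the threshold by 4 dB.
At 4:1, output sits 4/4 = 1 dB above threshold.
So the signal is attenuated by 4 − 1 = 3 dB.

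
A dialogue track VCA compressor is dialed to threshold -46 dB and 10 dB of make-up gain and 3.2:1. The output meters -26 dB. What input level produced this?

Stripping the +10 dB make-up gives -36 dB at the gain stage.
The compressed level sits -36 − (-46) = 10 dB over threshold.
Input overshoot = R × output overshoot = 32 dB → input = -46 + 32 = -14 dB.

-14 dB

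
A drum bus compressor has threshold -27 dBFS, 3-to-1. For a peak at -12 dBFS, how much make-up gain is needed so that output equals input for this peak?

10 dB

Overshoot 15 dB → 15/3 = 5 dB after compression, so the compressed level is -27 + 5 = -22 dBFS.
Make-up = target − compressed = -12 − (-22) = 10 dB.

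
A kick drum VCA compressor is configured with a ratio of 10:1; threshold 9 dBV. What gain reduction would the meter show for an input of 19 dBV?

9 dB

The signal is 10 dB above threshold.
At 10:1, output sits 10/10 = 1 dB above threshold.
So the signal is attenuated by 10 − 1 = 9 dB.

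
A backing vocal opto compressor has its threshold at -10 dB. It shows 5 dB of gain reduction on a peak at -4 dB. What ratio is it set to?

Input overshoot = -4 − (-10) = 6 dB.
Output overshoot = 6 − 5 = 1 dB.
Ratio = input overshoot / output overshoot = 6 / 1 = 6.

6:1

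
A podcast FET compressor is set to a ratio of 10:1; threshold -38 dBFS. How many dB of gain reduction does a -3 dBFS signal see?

31.5 dB

-3 dBFS exceeds the threshold by 35 dB.
A 10:1 ratio leaves 3.5 dB of that excess.
So the signal is attenuated by 35 − 3.5 = 31.5 dB.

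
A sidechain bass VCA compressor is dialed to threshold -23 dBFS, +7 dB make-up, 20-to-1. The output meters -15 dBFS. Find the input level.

-3 dBFS

Remove make-up: -15 − 7 = -22 dBFS.
That's 1 dB above the -23 dBFS threshold.
Undo the ratio: input overshoot = 1 × 20 = 20 dB, giving input = -3 dBFS.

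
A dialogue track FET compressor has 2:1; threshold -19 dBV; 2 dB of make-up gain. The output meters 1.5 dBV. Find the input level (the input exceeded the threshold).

Stripping the +2 dB make-up gives -0.5 dBV at the gain stage.
Post-compression overshoot = -0.5 − (-19) = 18.5 dB.
Input overshoot = R × output overshoot = 37 dB → input = -19 + 37 = 18 dBV.

18 dBV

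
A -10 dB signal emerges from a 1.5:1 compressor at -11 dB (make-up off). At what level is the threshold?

-13 dB

Let T be the threshold. Output overshoot = (input overshoot)/R, so -11 − T = (-10 − T)/1.5.
1.5·(-11 − T) = -10 − T → 0.5·T = -16.5 − (-10) = -6.5.
T = -6.5/0.5 = -13 dB.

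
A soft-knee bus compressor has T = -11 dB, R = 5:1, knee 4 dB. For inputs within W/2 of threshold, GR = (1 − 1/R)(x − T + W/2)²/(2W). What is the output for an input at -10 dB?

x − T + W/2 = -10 − (-11) + 2 = 3.
GR = (1 − 1/5) × 3² / 8 = 0.8 × 9 / 8 = 0.9 dB.
Output = -10 − 0.9 = -10.9 dB.

-10.9 dB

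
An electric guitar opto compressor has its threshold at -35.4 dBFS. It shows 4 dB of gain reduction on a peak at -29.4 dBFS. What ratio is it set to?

3:1

Input overshoot = -29.4 − (-35.4) = 6 dB.
Output overshoot = 6 − 4 = 2 dB.
Ratio = input overshoot / output overshoot = 6 / 2 = 3.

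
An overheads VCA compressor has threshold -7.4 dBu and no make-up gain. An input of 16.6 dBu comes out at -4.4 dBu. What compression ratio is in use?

8:1

Input overshoot = 16.6 − (-7.4) = 24 dB; output overshoot = -4.4 − (-7.4) = 3 dB.
Ratio = 24 / 3 = 8.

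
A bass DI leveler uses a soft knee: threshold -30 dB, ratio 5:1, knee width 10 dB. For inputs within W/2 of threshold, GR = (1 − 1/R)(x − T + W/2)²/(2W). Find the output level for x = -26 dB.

x − T + W/2 = -26 − (-30) + 5 = 9.
GR = (1 − 1/5) × 9² / 20 = 0.8 × 81 / 20 = 3.24 dB.
Output = -26 − 3.24 = -29.24 dB.

-29.24 dB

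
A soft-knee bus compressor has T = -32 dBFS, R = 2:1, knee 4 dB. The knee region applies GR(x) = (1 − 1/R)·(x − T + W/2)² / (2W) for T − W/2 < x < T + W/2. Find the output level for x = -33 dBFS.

x − T + W/2 = -33 − (-32) + 2 = 1.
GR = (1 − 1/2) × 1² / 8 = 0.5 × 1 / 8 = 0.0625 dB.
Output = -33 − 0.0625 = -33.0625 dBFS.

-33.0625 dBFS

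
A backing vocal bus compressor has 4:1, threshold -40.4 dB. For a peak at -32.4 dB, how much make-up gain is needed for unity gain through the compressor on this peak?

Without make-up, output = threshold + overshoot/4 = -40.4 + 2 = -38.4 dB.
Gap to target: 6 dB.

6 dB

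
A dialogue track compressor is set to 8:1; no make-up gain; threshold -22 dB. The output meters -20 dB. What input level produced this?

That's 2 dB above the -22 dB threshold.
Input overshoot = R × output overshoot = 16 dB → input = -22 + 16 = -6 dB.

-6 dB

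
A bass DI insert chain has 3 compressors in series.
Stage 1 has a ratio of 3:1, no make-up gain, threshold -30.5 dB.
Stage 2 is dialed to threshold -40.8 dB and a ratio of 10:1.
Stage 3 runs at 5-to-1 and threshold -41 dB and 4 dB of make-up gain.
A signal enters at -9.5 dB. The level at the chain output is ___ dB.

Stage 1: overshoot 21 dB → 21/3 = 7 dB → -23.5 dB.
Stage 2: 17.3 dB above -40.8 dB, reduced 10:1 to 1.73 dB above → -39.07 dB.
Stage 3: 1.93 dB above -41 dB, reduced 5:1 to 0.386 dB above → -40.614 dB; +4 dB make-up → -36.614 dB.

-36.614 dB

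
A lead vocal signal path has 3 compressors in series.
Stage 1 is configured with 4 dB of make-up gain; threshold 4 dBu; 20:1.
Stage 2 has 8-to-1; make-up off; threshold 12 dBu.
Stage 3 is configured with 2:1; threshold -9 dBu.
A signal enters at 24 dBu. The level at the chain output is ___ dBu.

Stage 1: 20 dB above 4 dBu, reduced 20:1 to 1 dB above → 5 dBu; +4 dB make-up → 9 dBu.
Stage 2: 9 dBu ≤ 12 dBu, so stage 2 doesn't engage; output 9 dBu.
Stage 3: 9 dBu is 18 dB over -9 dBu; at 2:1 that becomes 9 dB over, giving 0 dBu.

0 dBu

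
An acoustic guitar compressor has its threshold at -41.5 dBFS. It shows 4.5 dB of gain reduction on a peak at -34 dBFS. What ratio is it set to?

2.5:1

Input overshoot = -34 − (-41.5) = 7.5 dB.
Output overshoot = 7.5 − 4.5 = 3 dB.
Ratio = input overshoot / output overshoot = 7.5 / 3 = 2.5.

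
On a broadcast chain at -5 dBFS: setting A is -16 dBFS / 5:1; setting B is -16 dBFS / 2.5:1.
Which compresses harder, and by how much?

A: 11 dB over, compressed to 2.2 dB over, so 8.8 dB of GR.
B: 11 dB over, compressed to 4.4 dB over, so 6.6 dB of GR.
Difference: 2.2 dB in favour of A.

A, by 2.2 dB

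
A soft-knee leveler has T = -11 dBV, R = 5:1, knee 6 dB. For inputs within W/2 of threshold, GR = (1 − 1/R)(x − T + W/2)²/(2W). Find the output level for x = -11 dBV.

-11.6 dBV

x − T + W/2 = -11 − (-11) + 3 = 3.
GR = (1 − 1/5) × 3² / 12 = 0.8 × 9 / 12 = 0.6 dB.
Output = -11 − 0.6 = -11.6 dBV.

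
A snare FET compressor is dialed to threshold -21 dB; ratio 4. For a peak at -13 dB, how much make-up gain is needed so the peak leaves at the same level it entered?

Without make-up, output = threshold + overshoot/4 = -21 + 2 = -19 dB.
Gap to target: 6 dB.

6 dB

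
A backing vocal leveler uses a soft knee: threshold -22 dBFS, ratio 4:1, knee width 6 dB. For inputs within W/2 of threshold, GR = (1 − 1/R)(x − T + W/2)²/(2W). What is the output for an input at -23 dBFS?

-23.25 dBFS

x − T + W/2 = -23 − (-22) + 3 = 2.
GR = (1 − 1/4) × 2² / 12 = 0.75 × 4 / 12 = 0.25 dB.
Output = -23 − 0.25 = -23.25 dBFS.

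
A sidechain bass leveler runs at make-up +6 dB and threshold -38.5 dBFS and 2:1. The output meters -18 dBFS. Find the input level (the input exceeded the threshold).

Stripping the +6 dB make-up gives -24 dBFS at the gain stage.
The compressed level sits -24 − (-38.5) = 14.5 dB over threshold.
Input overshoot = R × output overshoot = 29 dB → input = -38.5 + 29 = -9.5 dBFS.

-9.5 dBFS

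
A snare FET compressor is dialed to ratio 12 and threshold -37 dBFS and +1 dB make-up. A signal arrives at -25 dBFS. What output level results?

-35 dBFS

-25 dBFS sits 12 dB over threshold.
12:1 compression reduces that to 12/12 = 1 dB over.
That puts the output at -36 dBFS; make-up adds 1 dB, giving -35 dBFS.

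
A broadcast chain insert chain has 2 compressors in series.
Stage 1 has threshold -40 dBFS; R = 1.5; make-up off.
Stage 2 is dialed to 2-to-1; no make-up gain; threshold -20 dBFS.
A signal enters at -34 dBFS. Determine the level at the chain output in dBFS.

-36 dBFS

Stage 1: overshoot 6 dB → 6/1.5 = 4 dB → -36 dBFS.
Stage 2: -36 dBFS ≤ -20 dBFS, so stage 2 doesn't engage; output -36 dBFS.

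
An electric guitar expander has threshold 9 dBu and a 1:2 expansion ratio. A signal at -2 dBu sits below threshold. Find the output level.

Below threshold, a 1:2 expander applies gain = (2−1)×(T − x) of attenuation.
(2−1) × 11 = 11 dB, so output = -2 − 11 = -13 dBu.

-13 dBu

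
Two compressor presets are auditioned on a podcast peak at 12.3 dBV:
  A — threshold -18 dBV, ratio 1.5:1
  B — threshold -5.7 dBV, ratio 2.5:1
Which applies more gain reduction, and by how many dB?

A: 30.3 dB over, compressed to 20.2 dB over, so 10.1 dB of GR.
B: 18 dB over, compressed to 7.2 dB over, so 10.8 dB of GR.
B applies 0.7 dB more gain reduction.

B, by 0.7 dB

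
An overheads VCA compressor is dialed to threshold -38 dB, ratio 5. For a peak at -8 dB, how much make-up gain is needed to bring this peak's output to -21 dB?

Without make-up, output = threshold + overshoot/5 = -38 + 6 = -32 dB.
Gap to target: 11 dB.

11 dB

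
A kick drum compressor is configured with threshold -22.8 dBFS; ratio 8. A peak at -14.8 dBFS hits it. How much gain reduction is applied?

-14.8 dBFS exceeds the threshold by 8 dB.
After 8:1 compression the overshoot becomes 8/8 = 1 dB.
GR = overshoot in − overshoot out = 8 − 1 = 7 dB.

7 dB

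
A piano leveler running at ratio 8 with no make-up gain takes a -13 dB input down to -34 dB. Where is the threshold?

-37 dB

Gain reduction = -13 − (-34) = 21 dB; output overshoot = GR / (R − 1) = 21 / 7 = 3 dB.
Threshold = output − output overshoot = -34 − 3 = -37 dB.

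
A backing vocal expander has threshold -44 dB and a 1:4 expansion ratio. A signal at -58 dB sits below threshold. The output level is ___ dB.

-100 dB

Undershoot = (-44) − (-58) = 14 dB.
At 1:4, that expands to 56 dB under threshold.
Output = -44 − 56 = -100 dB.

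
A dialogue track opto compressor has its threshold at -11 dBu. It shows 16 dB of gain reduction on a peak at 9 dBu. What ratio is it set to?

5:1

Input overshoot = 9 − (-11) = 20 dB.
Output overshoot = 20 − 16 = 4 dB.
Ratio = input overshoot / output overshoot = 20 / 4 = 5.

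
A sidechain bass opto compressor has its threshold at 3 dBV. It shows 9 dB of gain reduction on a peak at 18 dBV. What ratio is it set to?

2.5:1

Input overshoot = 18 − 3 = 15 dB.
Output overshoot = 15 − 9 = 6 dB.
Ratio = input overshoot / output overshoot = 15 / 6 = 2.5.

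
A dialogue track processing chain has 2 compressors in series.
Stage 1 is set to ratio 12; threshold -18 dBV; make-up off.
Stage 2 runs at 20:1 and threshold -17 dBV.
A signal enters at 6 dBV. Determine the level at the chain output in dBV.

Stage 1: 24 dB above -18 dBV, reduced 12:1 to 2 dB above → -16 dBV.
Stage 2: -16 dBV is 1 dB over -17 dBV; at 20:1 that becomes 0.05 dB over, giving -16.95 dBV.

-16.95 dBV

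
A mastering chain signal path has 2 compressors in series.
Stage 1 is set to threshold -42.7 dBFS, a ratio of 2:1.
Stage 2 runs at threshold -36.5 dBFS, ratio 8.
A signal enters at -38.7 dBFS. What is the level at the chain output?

-40.7 dBFS

Stage 1: overshoot 4 dB → 4/2 = 2 dB → -40.7 dBFS.
Stage 2: -40.7 dBFS ≤ -36.5 dBFS, so stage 2 doesn't engage; output -40.7 dBFS.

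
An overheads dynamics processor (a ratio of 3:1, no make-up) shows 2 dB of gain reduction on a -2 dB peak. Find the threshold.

Input is 3 dB above T (since output overshoot × R = input overshoot: (-4 − T)·3 = -2 − T gives T = -5 dB).
Check: -5 + (-2 − (-5))/3 = -5 + 1 = -4 dB. ✓

-5 dB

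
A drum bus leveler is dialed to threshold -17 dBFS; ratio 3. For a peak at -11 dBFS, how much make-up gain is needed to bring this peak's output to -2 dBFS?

13 dB

Without make-up, output = threshold + overshoot/3 = -17 + 2 = -15 dBFS.
Gap to target: 13 dB.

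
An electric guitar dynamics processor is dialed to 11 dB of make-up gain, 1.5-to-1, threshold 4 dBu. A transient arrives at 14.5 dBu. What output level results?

The input is 10.5 dB above the 4 dBu threshold.
At 1.5:1 the overshoot is divided by 1.5, leaving 7 dB above threshold.
So the level is 4 + 7 = 11 dBu; make-up adds 11 dB, giving 22 dBu.

22 dBu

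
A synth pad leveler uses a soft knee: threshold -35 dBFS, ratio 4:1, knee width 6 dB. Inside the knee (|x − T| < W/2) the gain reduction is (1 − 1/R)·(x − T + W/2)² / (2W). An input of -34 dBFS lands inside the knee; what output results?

-35 dBFS

x − T + W/2 = -34 − (-35) + 3 = 4.
GR = (1 − 1/4) × 4² / 12 = 0.75 × 16 / 12 = 1 dB.
Output = -34 − 1 = -35 dBFS.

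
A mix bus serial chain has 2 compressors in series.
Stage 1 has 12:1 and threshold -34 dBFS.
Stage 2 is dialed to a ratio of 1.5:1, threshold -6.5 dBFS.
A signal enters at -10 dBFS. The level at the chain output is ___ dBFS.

Stage 1: overshoot 24 dB → 24/12 = 2 dB → -32 dBFS.
Stage 2: -32 dBFS is at or below the -6.5 dBFS threshold — no compression; output -32 dBFS.

-32 dBFS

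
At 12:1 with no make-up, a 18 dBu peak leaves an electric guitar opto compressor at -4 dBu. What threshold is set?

-6 dBu

Gain reduction = 18 − (-4) = 22 dB; output overshoot = GR / (R − 1) = 22 / 11 = 2 dB.
Threshold = output − output overshoot = -4 − 2 = -6 dBu.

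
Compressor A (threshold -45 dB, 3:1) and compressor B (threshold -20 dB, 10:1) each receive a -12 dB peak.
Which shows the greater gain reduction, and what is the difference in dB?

A, by 14.8 dB

A: overshoot 33 dB → output overshoot 11 dB → GR 22 dB.
B: overshoot 8 dB → output overshoot 0.8 dB → GR 7.2 dB.
A applies 14.8 dB more gain reduction.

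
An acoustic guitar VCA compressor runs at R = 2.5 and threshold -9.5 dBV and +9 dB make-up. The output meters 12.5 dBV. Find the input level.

Remove make-up: 12.5 − 9 = 3.5 dBV.
Post-compression overshoot = 3.5 − (-9.5) = 13 dB.
Undo the ratio: input overshoot = 13 × 2.5 = 32.5 dB, giving input = 23 dBV.

23 dBV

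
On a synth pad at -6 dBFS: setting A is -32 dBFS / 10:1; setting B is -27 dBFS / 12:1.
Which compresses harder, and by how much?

A, by 4.15 dB

A: 26 dB over, compressed to 2.6 dB over, so 23.4 dB of GR.
B: 21 dB over, compressed to 1.75 dB over, so 19.25 dB of GR.
A applies 4.15 dB more gain reduction.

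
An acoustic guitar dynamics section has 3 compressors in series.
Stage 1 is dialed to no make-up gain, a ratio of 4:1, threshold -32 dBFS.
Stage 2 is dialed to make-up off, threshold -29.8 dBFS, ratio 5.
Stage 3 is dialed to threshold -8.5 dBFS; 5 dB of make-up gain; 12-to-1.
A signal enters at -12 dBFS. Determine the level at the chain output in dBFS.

-24.24 dBFS

Stage 1: 20 dB above -32 dBFS, reduced 4:1 to 5 dB above → -27 dBFS.
Stage 2: 2.8 dB above -29.8 dBFS, reduced 5:1 to 0.56 dB above → -29.24 dBFS.
Stage 3: below threshold (-29.24 ≤ -8.5); passes unchanged; make-up brings it to -24.24 dBFS.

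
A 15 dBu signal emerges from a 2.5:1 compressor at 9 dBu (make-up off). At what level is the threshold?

5 dBu

Gain reduction = 15 − 9 = 6 dB; output overshoot = GR / (R − 1) = 6 / 1.5 = 4 dB.
Threshold = output − output overshoot = 9 − 4 = 5 dBu.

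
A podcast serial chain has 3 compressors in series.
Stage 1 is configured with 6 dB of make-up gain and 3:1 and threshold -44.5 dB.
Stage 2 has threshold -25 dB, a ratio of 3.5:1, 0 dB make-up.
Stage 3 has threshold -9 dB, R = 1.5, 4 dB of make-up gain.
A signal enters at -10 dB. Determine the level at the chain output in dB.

Stage 1: overshoot 34.5 dB → 34.5/3 = 11.5 dB → -33 dB; +6 dB make-up → -27 dB.
Stage 2: -27 dB is at or below the -25 dB threshold — no compression; output -27 dB.
Stage 3: -27 dB ≤ -9 dB, so stage 3 doesn't engage; make-up brings it to -23 dB.

-23 dB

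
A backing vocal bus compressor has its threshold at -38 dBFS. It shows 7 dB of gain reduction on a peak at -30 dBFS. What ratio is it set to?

8:1

Input overshoot = -30 − (-38) = 8 dB.
Output overshoot = 8 − 7 = 1 dB.
Ratio = input overshoot / output overshoot = 8 / 1 = 8.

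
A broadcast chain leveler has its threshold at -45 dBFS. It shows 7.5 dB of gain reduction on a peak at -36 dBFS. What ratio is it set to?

Input overshoot = -36 − (-45) = 9 dB.
Output overshoot = 9 − 7.5 = 1.5 dB.
Ratio = input overshoot / output overshoot = 9 / 1.5 = 6.

6:1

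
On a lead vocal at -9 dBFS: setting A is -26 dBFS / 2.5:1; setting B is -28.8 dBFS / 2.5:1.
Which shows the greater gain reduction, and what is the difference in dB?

B, by 1.68 dB

A: overshoot 17 dB → output overshoot 6.8 dB → GR 10.2 dB.
B: overshoot 19.8 dB → output overshoot 7.92 dB → GR 11.88 dB.
Difference: 1.68 dB in favour of B.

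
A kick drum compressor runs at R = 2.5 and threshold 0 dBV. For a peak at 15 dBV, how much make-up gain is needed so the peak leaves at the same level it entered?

9 dB

Overshoot 15 dB → 15/2.5 = 6 dB after compression, so the compressed level is 0 + 6 = 6 dBV.
Make-up = target − compressed = 15 − 6 = 9 dB.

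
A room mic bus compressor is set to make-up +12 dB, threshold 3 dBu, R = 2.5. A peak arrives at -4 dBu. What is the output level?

-4 dBu is 7 dB below the 3 dBu threshold, so no gain reduction is applied.
Make-up gain adds 12 dB: -4 + 12 = 8 dBu.

8 dBu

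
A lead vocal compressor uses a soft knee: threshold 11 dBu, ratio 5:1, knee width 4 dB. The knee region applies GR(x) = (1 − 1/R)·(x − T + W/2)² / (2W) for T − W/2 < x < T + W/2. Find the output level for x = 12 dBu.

x − T + W/2 = 12 − 11 + 2 = 3.
GR = (1 − 1/5) × 3² / 8 = 0.8 × 9 / 8 = 0.9 dB.
Output = 12 − 0.9 = 11.1 dBu.

11.1 dBu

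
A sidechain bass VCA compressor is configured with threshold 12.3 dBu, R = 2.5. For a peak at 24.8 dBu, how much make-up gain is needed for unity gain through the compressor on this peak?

7.5 dB

The peak compresses to 12.3 + 12.5/2.5 = 17.3 dBu.
To reach 24.8 dBu requires 24.8 − 17.3 = 7.5 dB of make-up.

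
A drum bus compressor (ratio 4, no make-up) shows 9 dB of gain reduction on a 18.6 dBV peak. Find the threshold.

6.6 dBV

Gain reduction = 18.6 − 9.6 = 9 dB; output overshoot = GR / (R − 1) = 9 / 3 = 3 dB.
Threshold = output − output overshoot = 9.6 − 3 = 6.6 dBV.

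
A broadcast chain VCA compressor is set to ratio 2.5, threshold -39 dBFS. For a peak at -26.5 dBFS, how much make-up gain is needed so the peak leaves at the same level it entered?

The peak compresses to -39 + 12.5/2.5 = -34 dBFS.
To reach -26.5 dBFS requires -26.5 − (-34) = 7.5 dB of make-up.

7.5 dB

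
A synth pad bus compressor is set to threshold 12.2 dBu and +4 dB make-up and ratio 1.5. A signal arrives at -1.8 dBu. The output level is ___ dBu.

-1.8 dBu is 14 dB below the 12.2 dBu threshold, so no gain reduction is applied.
Make-up gain adds 4 dB: -1.8 + 4 = 2.2 dBu.

2.2 dBu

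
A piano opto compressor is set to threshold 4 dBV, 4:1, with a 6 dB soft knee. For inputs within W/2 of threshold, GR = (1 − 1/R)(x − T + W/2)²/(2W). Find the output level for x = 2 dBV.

1.9375 dBV

x − T + W/2 = 2 − 4 + 3 = 1.
GR = (1 − 1/4) × 1² / 12 = 0.75 × 1 / 12 = 0.0625 dB.
Output = 2 − 0.0625 = 1.9375 dBV.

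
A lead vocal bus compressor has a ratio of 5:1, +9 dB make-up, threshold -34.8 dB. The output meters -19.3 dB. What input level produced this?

-2.3 dB

Before make-up, the level was -19.3 − 9 = -28.3 dB.
The compressed level sits -28.3 − (-34.8) = 6.5 dB over threshold.
Input overshoot = R × output overshoot = 32.5 dB → input = -34.8 + 32.5 = -2.3 dB.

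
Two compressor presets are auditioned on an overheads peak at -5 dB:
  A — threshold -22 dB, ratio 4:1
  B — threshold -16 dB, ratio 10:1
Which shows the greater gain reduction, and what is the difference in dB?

A: overshoot 17 dB → output overshoot 4.25 dB → GR 12.75 dB.
B: overshoot 11 dB → output overshoot 1.1 dB → GR 9.9 dB.
A reduces 2.85 dB more.

A, by 2.85 dB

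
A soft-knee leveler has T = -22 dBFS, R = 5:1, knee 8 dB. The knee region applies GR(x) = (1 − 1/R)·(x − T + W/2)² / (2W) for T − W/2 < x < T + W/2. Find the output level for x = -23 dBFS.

-23.45 dBFS

x − T + W/2 = -23 − (-22) + 4 = 3.
GR = (1 − 1/5) × 3² / 16 = 0.8 × 9 / 16 = 0.45 dB.
Output = -23 − 0.45 = -23.45 dBFS.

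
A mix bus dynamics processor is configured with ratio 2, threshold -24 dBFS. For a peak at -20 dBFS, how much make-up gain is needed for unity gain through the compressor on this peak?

2 dB

Overshoot 4 dB → 4/2 = 2 dB after compression, so the compressed level is -24 + 2 = -22 dBFS.
Make-up = target − compressed = -20 − (-22) = 2 dB.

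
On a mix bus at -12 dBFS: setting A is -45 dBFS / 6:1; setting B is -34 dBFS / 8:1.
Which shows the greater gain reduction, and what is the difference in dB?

A: GR = 33 − 33/6 = 27.5 dB.
B: GR = 22 − 22/8 = 19.25 dB.
A applies 8.25 dB more gain reduction.

A, by 8.25 dB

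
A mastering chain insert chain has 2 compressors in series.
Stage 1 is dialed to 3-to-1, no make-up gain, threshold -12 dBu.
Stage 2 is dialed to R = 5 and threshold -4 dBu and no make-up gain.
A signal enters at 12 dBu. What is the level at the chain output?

Stage 1: 12 dBu is 24 dB over -12 dBu; at 3:1 that becomes 8 dB over, giving -4 dBu.
Stage 2: -4 dBu is at or below the -4 dBu threshold — no compression; output -4 dBu.

-4 dBu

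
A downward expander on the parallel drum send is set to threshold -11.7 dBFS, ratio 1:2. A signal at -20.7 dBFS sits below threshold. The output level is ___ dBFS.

The input is 9 dB below the -11.7 dBFS threshold.
A 1:2 expander multiplies undershoot by 2: 9 × 2 = 18 dB below threshold.
Output = -11.7 − 18 = -29.7 dBFS.

-29.7 dBFS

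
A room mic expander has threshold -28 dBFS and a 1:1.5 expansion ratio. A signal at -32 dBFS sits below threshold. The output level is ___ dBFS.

Below threshold, a 1:1.5 expander applies gain = (1.5−1)×(T − x) of attenuation.
(1.5−1) × 4 = 2 dB, so output = -32 − 2 = -34 dBFS.

-34 dBFS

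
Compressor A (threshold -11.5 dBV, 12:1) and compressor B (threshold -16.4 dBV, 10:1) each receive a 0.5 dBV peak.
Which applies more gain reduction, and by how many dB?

A: GR = 12 − 12/12 = 11 dB.
B: GR = 16.9 − 16.9/10 = 15.21 dB.
Difference: 4.21 dB in favour of B.

B, by 4.21 dB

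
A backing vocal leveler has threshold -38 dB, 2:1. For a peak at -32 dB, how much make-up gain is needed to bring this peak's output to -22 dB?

13 dB

Without make-up, output = threshold + overshoot/2 = -38 + 3 = -35 dB.
Gap to target: 13 dB.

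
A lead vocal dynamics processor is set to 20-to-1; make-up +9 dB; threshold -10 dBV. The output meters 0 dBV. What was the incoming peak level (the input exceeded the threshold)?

10 dBV

Before make-up, the level was 0 − 9 = -9 dBV.
The compressed level sits -9 − (-10) = 1 dB over threshold.
Undo the ratio: input overshoot = 1 × 20 = 20 dB, giving input = 10 dBV.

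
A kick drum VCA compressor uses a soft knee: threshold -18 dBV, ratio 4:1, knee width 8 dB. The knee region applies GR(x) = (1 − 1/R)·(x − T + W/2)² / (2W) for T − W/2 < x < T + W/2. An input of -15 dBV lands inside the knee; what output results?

x − T + W/2 = -15 − (-18) + 4 = 7.
GR = (1 − 1/4) × 7² / 16 = 0.75 × 49 / 16 = 2.296875 dB.
Output = -15 − 2.296875 = -17.296875 dBV.

-17.296875 dBV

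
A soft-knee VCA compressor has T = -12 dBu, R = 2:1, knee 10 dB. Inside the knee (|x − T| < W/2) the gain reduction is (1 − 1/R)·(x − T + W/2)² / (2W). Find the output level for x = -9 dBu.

-10.6 dBu

x − T + W/2 = -9 − (-12) + 5 = 8.
GR = (1 − 1/2) × 8² / 20 = 0.5 × 64 / 20 = 1.6 dB.
Output = -9 − 1.6 = -10.6 dBu.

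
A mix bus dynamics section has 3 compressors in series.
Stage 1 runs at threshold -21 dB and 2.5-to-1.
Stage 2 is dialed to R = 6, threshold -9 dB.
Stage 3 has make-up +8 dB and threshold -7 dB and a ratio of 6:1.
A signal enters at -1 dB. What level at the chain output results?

Stage 1: -1 dB is 20 dB over -21 dB; at 2.5:1 that becomes 8 dB over, giving -13 dB.
Stage 2: below threshold (-13 ≤ -9); passes unchanged; output -13 dB.
Stage 3: below threshold (-13 ≤ -7); passes unchanged; make-up brings it to -5 dB.

-5 dB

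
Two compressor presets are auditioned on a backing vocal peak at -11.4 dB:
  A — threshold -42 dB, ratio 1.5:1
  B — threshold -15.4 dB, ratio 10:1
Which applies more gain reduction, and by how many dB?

A: GR = 30.6 − 30.6/1.5 = 10.2 dB.
B: GR = 4 − 4/10 = 3.6 dB.
Difference: 6.6 dB in favour of A.

A, by 6.6 dB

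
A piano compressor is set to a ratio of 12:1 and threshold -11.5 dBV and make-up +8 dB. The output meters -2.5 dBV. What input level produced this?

Stripping the +8 dB make-up gives -10.5 dBV at the gain stage.
Post-compression overshoot = -10.5 − (-11.5) = 1 dB.
Undo the ratio: input overshoot = 1 × 12 = 12 dB, giving input = 0.5 dBV.

0.5 dBV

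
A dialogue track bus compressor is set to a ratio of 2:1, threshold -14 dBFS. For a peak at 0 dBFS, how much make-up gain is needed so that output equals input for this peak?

7 dB

Without make-up, output = threshold + overshoot/2 = -14 + 7 = -7 dBFS.
Gap to target: 7 dB.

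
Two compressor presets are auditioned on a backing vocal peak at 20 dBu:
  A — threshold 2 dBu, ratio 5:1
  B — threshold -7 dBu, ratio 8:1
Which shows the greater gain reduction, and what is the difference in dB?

B, by 9.225 dB

A: GR = 18 − 18/5 = 14.4 dB.
B: GR = 27 − 27/8 = 23.625 dB.
Difference: 9.225 dB in favour of B.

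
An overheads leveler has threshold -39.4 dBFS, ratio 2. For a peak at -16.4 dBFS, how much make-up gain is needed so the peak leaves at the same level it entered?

11.5 dB

Overshoot 23 dB → 23/2 = 11.5 dB after compression, so the compressed level is -39.4 + 11.5 = -27.9 dBFS.
Make-up = target − compressed = -16.4 − (-27.9) = 11.5 dB.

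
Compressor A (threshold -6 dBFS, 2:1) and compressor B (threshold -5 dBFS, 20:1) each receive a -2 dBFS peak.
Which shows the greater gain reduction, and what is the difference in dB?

B, by 0.85 dB

A: GR = 4 − 4/2 = 2 dB.
B: GR = 3 − 3/20 = 2.85 dB.
B reduces 0.85 dB more.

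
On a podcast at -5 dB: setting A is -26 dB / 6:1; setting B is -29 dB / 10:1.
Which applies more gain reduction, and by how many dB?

A: 21 dB over, compressed to 3.5 dB over, so 17.5 dB of GR.
B: 24 dB over, compressed to 2.4 dB over, so 21.6 dB of GR.
B reduces 4.1 dB more.

B, by 4.1 dB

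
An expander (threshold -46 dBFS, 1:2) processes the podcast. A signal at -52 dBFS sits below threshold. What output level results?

Undershoot = (-46) − (-52) = 6 dB.
At 1:2, that expands to 12 dB under threshold.
Output = -46 − 12 = -58 dBFS.

-58 dBFS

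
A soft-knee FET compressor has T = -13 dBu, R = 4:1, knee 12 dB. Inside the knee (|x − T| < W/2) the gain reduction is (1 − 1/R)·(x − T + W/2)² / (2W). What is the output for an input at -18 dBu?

-18.03125 dBu

x − T + W/2 = -18 − (-13) + 6 = 1.
GR = (1 − 1/4) × 1² / 24 = 0.75 × 1 / 24 = 0.03125 dB.
Output = -18 − 0.03125 = -18.03125 dBu.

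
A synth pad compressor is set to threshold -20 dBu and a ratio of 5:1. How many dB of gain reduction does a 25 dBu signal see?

25 dBu exceeds the threshold by 45 dB.
At 5:1, output sits 45/5 = 9 dB above threshold.
So the signal is attenuated by 45 − 9 = 36 dB.

36 dB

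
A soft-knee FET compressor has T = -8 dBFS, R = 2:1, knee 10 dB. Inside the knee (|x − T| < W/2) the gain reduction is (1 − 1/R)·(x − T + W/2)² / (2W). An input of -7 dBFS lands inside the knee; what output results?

-7.9 dBFS

x − T + W/2 = -7 − (-8) + 5 = 6.
GR = (1 − 1/2) × 6² / 20 = 0.5 × 36 / 20 = 0.9 dB.
Output = -7 − 0.9 = -7.9 dBFS.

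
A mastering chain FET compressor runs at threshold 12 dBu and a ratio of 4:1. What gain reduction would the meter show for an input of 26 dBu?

10.5 dB

26 dBu exceeds the threshold by 14 dB.
A 4:1 ratio leaves 3.5 dB of that excess.
GR = overshoot in − overshoot out = 14 − 3.5 = 10.5 dB.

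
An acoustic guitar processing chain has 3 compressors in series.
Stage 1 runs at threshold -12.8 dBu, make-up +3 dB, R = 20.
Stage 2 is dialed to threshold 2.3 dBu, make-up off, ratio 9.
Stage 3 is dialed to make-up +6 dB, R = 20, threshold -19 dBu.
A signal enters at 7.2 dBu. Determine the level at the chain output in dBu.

Stage 1: 20 dB above -12.8 dBu, reduced 20:1 to 1 dB above → -11.8 dBu; +3 dB make-up → -8.8 dBu.
Stage 2: -8.8 dBu ≤ 2.3 dBu, so stage 2 doesn't engage; output -8.8 dBu.
Stage 3: overshoot 10.2 dB → 10.2/20 = 0.51 dB → -18.49 dBu; +6 dB make-up → -12.49 dBu.

-12.49 dBu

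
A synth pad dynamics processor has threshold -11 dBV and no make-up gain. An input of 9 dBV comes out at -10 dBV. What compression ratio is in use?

Input overshoot = 9 − (-11) = 20 dB; output overshoot = -10 − (-11) = 1 dB.
Ratio = 20 / 1 = 20.

20:1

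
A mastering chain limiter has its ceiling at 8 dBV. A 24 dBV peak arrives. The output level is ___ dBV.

8 dBV

At ∞:1, everything above 8 dBV is held at the ceiling.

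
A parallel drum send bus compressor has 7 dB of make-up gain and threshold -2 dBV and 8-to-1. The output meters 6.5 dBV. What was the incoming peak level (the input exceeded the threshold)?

Stripping the +7 dB make-up gives -0.5 dBV at the gain stage.
The compressed level sits -0.5 − (-2) = 1.5 dB over threshold.
Before 8:1 compression the overshoot was 1.5 × 8 = 12 dB, so input = -2 + 12 = 10 dBV.

10 dBV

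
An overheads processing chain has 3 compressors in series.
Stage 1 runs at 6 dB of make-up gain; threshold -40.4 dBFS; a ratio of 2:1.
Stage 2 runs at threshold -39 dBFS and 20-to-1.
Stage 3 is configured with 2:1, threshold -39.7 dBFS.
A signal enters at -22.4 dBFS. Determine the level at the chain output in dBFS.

Stage 1: -22.4 dBFS is 18 dB over -40.4 dBFS; at 2:1 that becomes 9 dB over, giving -31.4 dBFS; +6 dB make-up → -25.4 dBFS.
Stage 2: overshoot 13.6 dB → 13.6/20 = 0.68 dB → -38.32 dBFS.
Stage 3: 1.38 dB above -39.7 dBFS, reduced 2:1 to 0.69 dB above → -39.01 dBFS.

-39.01 dBFS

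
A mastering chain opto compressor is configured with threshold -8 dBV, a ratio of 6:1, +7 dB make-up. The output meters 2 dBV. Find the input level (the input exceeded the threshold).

10 dBV

Remove make-up: 2 − 7 = -5 dBV.
That's 3 dB above the -8 dBV threshold.
Input overshoot = R × output overshoot = 18 dB → input = -8 + 18 = 10 dBV.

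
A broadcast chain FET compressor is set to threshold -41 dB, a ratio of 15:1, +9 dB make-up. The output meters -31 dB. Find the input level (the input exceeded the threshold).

-26 dB

Remove make-up: -31 − 9 = -40 dB.
That's 1 dB above the -41 dB threshold.
Before 15:1 compression the overshoot was 1 × 15 = 15 dB, so input = -41 + 15 = -26 dB.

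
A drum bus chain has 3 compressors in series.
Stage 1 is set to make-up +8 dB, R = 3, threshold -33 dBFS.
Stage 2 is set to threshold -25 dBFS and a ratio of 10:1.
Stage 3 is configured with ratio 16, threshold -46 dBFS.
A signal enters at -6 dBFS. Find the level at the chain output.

-44.63125 dBFS

Stage 1: 27 dB above -33 dBFS, reduced 3:1 to 9 dB above → -24 dBFS; +8 dB make-up → -16 dBFS.
Stage 2: overshoot 9 dB → 9/10 = 0.9 dB → -24.1 dBFS.
Stage 3: -24.1 dBFS is 21.9 dB over -46 dBFS; at 16:1 that becomes 1.36875 dB over, giving -44.63125 dBFS.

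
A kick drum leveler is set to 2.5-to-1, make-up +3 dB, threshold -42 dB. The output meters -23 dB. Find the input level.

Remove make-up: -23 − 3 = -26 dB.
The compressed level sits -26 − (-42) = 16 dB over threshold.
Before 2.5:1 compression the overshoot was 16 × 2.5 = 40 dB, so input = -42 + 40 = -2 dB.

-2 dB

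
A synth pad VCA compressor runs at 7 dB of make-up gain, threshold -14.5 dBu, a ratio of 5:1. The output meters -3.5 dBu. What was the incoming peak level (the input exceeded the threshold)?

5.5 dBu

Before make-up, the level was -3.5 − 7 = -10.5 dBu.
The compressed level sits -10.5 − (-14.5) = 4 dB over threshold.
Input overshoot = R × output overshoot = 20 dB → input = -14.5 + 20 = 5.5 dBu.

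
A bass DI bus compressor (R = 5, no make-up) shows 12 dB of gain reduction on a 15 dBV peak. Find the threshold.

0 dBV

Gain reduction = 15 − 3 = 12 dB; output overshoot = GR / (R − 1) = 12 / 4 = 3 dB.
Threshold = output − output overshoot = 3 − 3 = 0 dBV.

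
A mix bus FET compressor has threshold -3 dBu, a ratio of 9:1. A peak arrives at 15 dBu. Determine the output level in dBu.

Overshoot: 15 − (-3) = 18 dB.
9:1 compression reduces that to 18/9 = 2 dB over.
So the level is -3 + 2 = -1 dBu.

-1 dBu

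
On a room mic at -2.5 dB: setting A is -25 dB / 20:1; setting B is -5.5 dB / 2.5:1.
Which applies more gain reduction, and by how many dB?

A: 22.5 dB over, compressed to 1.125 dB over, so 21.375 dB of GR.
B: 3 dB over, compressed to 1.2 dB over, so 1.8 dB of GR.
Difference: 19.575 dB in favour of A.

A, by 19.575 dB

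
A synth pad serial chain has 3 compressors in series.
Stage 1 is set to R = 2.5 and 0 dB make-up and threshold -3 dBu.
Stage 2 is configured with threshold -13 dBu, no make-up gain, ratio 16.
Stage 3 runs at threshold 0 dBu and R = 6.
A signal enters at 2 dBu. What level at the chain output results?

Stage 1: 2 dBu is 5 dB over -3 dBu; at 2.5:1 that becomes 2 dB over, giving -1 dBu.
Stage 2: 12 dB above -13 dBu, reduced 16:1 to 0.75 dB above → -12.25 dBu.
Stage 3: below threshold (-12.25 ≤ 0); passes unchanged; output -12.25 dBu.

-12.25 dBu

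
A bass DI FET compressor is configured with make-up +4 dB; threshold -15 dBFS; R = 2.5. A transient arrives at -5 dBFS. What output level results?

Overshoot: -5 − (-15) = 10 dB.
The 10 dB excess becomes 4 dB after 2.5:1 reduction.
So the level is -15 + 4 = -11 dBFS; make-up adds 4 dB, giving -7 dBFS.

-7 dBFS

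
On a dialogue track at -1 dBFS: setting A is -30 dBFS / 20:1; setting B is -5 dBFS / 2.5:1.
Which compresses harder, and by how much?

A: overshoot 29 dB → output overshoot 1.45 dB → GR 27.55 dB.
B: overshoot 4 dB → output overshoot 1.6 dB → GR 2.4 dB.
A reduces 25.15 dB more.

A, by 25.15 dB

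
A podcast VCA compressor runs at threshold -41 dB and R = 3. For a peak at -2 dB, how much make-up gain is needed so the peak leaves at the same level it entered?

The peak compresses to -41 + 39/3 = -28 dB.
To reach -2 dB requires -2 − (-28) = 26 dB of make-up.

26 dB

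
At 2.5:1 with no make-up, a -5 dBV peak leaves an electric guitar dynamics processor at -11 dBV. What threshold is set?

-15 dBV

Gain reduction = -5 − (-11) = 6 dB; output overshoot = GR / (R − 1) = 6 / 1.5 = 4 dB.
Threshold = output − output overshoot = -11 − 4 = -15 dBV.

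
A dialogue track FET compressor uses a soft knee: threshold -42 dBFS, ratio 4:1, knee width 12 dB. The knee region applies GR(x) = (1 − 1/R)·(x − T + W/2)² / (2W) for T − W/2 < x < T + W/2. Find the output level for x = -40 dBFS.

x − T + W/2 = -40 − (-42) + 6 = 8.
GR = (1 − 1/4) × 8² / 24 = 0.75 × 64 / 24 = 2 dB.
Output = -40 − 2 = -42 dBFS.

-42 dBFS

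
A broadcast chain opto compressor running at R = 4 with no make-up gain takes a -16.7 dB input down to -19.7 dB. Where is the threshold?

Let T be the threshold. Output overshoot = (input overshoot)/R, so -19.7 − T = (-16.7 − T)/4.
4·(-19.7 − T) = -16.7 − T → 3·T = -78.8 − (-16.7) = -62.1.
T = -62.1/3 = -20.7 dB.

-20.7 dB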